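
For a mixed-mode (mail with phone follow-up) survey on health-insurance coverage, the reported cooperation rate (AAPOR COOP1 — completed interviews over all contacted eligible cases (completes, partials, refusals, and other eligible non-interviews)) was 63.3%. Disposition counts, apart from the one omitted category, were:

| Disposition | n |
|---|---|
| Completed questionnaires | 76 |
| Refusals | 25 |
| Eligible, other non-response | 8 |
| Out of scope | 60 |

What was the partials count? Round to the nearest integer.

COOP1 = 76 / D = 0.633
D = 76 / 0.633 = 120.1
Other denominator terms total 109
partials = 120.1 − 109 ≈ 11

11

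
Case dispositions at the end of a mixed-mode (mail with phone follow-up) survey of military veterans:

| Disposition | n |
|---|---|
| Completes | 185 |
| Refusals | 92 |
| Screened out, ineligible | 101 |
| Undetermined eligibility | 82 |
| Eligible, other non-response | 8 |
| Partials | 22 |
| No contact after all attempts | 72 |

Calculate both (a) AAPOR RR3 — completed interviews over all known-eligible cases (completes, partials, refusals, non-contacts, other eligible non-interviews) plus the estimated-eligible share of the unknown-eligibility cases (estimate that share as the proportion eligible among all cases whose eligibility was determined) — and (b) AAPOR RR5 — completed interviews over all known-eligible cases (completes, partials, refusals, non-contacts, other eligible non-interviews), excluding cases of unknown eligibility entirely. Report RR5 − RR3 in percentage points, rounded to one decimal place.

7.1

Numerator → 185
Determined eligible → 185 + 22 + 92 + 72 + 8 = 379
e = 379 / (379 + 101) = 379 / 480 = 0.7896
Estimated eligible among unknowns → 0.7896 × 82 = 64.75
Denom → 379 + 64.75 = 443.75
RR3 = 185 / 443.75 = 0.4169
Denom → 185 + 22 + 92 + 72 + 8 = 379
RR5 = 185 / 379 = 0.4881
Difference = 48.81 − 41.69 = 7.12 percentage points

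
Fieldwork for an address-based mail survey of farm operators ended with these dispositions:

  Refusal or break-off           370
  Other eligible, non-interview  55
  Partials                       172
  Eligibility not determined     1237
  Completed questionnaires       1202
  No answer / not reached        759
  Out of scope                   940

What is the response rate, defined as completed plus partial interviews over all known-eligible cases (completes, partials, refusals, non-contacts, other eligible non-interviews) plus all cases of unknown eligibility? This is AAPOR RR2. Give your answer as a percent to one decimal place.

Num → 1202 + 172 = 1374
Denom → 1202 + 172 + 370 + 759 + 55 + 1237 = 3795
RR2 = 1374 / 3795 = 0.3621

36.2%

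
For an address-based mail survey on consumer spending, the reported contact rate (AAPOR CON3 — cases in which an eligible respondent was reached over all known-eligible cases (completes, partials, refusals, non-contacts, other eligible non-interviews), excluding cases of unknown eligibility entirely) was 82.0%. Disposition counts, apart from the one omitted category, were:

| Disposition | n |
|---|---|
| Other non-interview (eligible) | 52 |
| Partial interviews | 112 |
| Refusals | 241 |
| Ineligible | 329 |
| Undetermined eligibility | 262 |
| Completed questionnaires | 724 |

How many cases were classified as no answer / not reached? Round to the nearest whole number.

Num: 724 + 112 + 241 + 52 = 1129
CON3 = 1129 / D = 0.820
D = 1129 / 0.820 = 1376.8
Other denominator terms total 1129
no answer / not reached = 1376.8 − 1129 ≈ 248

248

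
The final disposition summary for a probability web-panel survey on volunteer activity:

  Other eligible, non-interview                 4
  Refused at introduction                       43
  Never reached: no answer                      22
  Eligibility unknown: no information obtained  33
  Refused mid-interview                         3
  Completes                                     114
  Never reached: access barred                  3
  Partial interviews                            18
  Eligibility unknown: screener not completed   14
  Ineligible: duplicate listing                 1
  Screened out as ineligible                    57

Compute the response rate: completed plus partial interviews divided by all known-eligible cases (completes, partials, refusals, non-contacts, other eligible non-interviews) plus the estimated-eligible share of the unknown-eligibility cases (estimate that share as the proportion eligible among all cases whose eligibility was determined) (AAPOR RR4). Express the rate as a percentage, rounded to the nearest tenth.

Refused = 43 + 3 = 46
No contact after all attempts = 22 + 3 = 25
Eligibility not determined = 14 + 33 = 47
Screened out, ineligible = 57 + 1 = 58
Num → 114 + 18 = 132
Eligible (known) → 114 + 18 + 46 + 25 + 4 = 207
e = 207 / (207 + 58) = 207 / 265 = 0.7811
Eligible share of unknowns → 0.7811 × 47 = 36.71
Denom → 207 + 36.71 = 243.71
RR4 = 132 / 243.71 = 0.5416

54.2%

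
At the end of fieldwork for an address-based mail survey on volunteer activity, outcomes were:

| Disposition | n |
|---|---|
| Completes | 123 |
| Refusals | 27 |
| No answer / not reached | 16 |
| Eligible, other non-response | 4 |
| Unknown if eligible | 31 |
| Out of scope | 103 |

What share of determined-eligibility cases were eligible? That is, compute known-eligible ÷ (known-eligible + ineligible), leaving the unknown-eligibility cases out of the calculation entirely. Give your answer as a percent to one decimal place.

Determined eligible: 123 + 27 + 16 + 4 = 170
e = 170 / (170 + 103) = 170 / 273 = 0.6227

62.3%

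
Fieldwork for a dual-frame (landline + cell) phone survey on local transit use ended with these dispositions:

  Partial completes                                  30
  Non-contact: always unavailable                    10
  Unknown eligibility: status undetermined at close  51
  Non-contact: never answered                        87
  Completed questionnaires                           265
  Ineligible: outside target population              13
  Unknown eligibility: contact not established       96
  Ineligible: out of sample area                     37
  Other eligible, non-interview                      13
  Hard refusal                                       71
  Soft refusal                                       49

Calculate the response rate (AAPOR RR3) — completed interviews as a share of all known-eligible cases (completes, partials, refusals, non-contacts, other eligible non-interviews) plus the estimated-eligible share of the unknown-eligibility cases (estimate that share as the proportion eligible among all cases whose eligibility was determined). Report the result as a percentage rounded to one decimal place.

40.2%

Declined to participate = 71 + 49 = 120
No contact after all attempts = 87 + 10 = 97
Unknown eligibility = 96 + 51 = 147
Ineligible = 13 + 37 = 50
Numerator: 265
Known eligible: 265 + 30 + 120 + 97 + 13 = 525
e = 525 / (525 + 50) = 525 / 575 = 0.9130
Eligible share of unknowns: 0.9130 × 147 = 134.21
Denominator: 525 + 134.21 = 659.21
RR3 = 265 / 659.21 = 0.4020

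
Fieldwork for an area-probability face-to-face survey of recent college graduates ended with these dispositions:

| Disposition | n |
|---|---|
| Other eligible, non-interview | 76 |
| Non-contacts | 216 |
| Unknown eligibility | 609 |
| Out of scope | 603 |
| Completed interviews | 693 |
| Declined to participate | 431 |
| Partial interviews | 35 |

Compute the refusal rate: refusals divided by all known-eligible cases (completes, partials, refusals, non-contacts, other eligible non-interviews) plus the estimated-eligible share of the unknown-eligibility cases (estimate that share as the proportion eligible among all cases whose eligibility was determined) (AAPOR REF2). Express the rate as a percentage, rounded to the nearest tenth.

Num: 431
Determined eligible: 693 + 35 + 431 + 216 + 76 = 1451
e = 1451 / (1451 + 603) = 1451 / 2054 = 0.7064
Estimated eligible among unknowns: 0.7064 × 609 = 430.20
Denominator: 1451 + 430.20 = 1881.20
REF2 = 431 / 1881.20 = 0.2291

22.9%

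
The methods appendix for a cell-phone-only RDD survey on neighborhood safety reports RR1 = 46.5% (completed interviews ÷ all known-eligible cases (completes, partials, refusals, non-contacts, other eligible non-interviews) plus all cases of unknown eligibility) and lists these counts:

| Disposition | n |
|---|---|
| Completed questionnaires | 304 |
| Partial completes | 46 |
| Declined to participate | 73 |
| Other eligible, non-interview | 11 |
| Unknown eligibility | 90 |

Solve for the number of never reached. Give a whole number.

130

RR1 = 304 / D = 0.465
D = 304 / 0.465 = 653.8
Remaining denominator categories sum to 524
never reached = 653.8 − 524 ≈ 130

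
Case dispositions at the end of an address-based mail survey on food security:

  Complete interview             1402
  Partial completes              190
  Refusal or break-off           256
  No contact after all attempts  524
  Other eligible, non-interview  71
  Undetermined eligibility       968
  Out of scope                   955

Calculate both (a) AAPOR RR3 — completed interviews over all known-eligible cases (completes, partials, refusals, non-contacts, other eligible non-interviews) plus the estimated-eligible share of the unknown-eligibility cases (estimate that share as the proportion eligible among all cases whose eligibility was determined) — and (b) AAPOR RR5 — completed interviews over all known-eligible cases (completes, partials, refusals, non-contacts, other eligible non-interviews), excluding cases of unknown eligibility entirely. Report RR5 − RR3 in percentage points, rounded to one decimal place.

Num → 1402
Eligible (known) → 1402 + 190 + 256 + 524 + 71 = 2443
e = 2443 / (2443 + 955) = 2443 / 3398 = 0.7190
e × U → 0.7190 × 968 = 695.99
Base → 2443 + 695.99 = 3138.99
RR3 = 1402 / 3138.99 = 0.4466
Base → 1402 + 190 + 256 + 524 + 71 = 2443
RR5 = 1402 / 2443 = 0.5739
Difference = 57.39 − 44.66 = 12.73 percentage points

12.7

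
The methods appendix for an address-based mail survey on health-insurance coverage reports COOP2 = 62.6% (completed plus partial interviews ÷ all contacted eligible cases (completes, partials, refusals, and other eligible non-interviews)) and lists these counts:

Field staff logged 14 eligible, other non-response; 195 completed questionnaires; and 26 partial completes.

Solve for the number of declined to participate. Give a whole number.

118

Numerator: 195 + 26 = 221
COOP2 = 221 / D = 0.626
D = 221 / 0.626 = 353.0
Remaining denominator categories sum to 235
declined to participate = 353.0 − 235 ≈ 118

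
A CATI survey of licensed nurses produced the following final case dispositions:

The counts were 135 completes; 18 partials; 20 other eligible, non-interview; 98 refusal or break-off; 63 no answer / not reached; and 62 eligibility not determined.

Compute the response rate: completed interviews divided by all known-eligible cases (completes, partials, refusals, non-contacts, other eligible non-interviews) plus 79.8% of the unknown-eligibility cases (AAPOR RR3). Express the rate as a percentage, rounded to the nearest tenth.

Numerator: 135
Determined eligible: 135 + 18 + 98 + 63 + 20 = 334
e × U: 0.7980 × 62 = 49.48
Base: 334 + 49.48 = 383.48
RR3 = 135 / 383.48 = 0.3520

35.2%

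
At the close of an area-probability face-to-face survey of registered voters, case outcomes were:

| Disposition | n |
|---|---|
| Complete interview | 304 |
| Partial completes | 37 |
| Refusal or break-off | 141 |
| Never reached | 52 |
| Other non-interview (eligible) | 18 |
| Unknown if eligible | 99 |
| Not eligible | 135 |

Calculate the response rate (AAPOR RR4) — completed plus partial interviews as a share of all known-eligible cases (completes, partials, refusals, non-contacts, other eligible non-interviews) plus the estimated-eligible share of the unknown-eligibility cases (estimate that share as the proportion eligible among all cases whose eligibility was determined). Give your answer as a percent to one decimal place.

Numerator → 304 + 37 = 341
Eligible (known) → 304 + 37 + 141 + 52 + 18 = 552
e = 552 / (552 + 135) = 552 / 687 = 0.8035
Eligible share of unknowns → 0.8035 × 99 = 79.55
Base → 552 + 79.55 = 631.55
RR4 = 341 / 631.55 = 0.5399

54.0%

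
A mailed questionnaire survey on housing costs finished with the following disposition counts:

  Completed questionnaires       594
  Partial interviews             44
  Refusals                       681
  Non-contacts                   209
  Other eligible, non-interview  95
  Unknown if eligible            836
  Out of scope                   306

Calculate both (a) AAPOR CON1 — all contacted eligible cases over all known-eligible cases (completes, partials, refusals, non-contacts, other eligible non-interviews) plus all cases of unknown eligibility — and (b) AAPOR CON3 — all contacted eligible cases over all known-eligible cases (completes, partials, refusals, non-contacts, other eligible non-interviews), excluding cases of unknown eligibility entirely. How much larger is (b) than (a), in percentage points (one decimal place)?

29.6

Top: 594 + 44 + 681 + 95 = 1414
Base: 594 + 44 + 681 + 209 + 95 + 836 = 2459
CON1 = 1414 / 2459 = 0.5750
Base: 594 + 44 + 681 + 209 + 95 = 1623
CON3 = 1414 / 1623 = 0.8712
Difference = 87.12 − 57.50 = 29.62 percentage points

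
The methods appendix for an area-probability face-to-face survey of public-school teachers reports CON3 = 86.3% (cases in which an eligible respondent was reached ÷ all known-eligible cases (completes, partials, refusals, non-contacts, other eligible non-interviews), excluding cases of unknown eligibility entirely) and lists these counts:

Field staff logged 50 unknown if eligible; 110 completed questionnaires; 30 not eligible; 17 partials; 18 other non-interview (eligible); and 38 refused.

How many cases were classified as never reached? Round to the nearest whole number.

Num: 110 + 17 + 38 + 18 = 183
CON3 = 183 / D = 0.863
D = 183 / 0.863 = 212.1
Other denominator terms total 183
never reached = 212.1 − 183 ≈ 29

29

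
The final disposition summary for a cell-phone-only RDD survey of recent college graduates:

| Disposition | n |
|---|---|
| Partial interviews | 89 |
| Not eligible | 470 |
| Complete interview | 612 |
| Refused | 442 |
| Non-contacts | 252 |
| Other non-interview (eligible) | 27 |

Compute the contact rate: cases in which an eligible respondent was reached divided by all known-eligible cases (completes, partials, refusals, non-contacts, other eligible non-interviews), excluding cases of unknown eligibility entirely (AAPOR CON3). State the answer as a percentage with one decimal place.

Top = 612 + 89 + 442 + 27 = 1170
Base = 612 + 89 + 442 + 252 + 27 = 1422
CON3 = 1170 / 1422 = 0.8228

82.3%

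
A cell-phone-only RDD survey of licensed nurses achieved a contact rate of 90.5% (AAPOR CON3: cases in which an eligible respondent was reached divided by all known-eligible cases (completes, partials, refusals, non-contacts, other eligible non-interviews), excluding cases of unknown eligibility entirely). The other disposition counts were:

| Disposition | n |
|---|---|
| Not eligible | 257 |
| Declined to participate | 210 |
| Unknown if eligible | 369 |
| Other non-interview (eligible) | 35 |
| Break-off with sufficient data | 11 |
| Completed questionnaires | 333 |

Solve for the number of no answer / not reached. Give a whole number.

Numerator: 333 + 11 + 210 + 35 = 589
CON3 = 589 / D = 0.905
D = 589 / 0.905 = 650.8
Rest of base = 589
no answer / not reached = 650.8 − 589 ≈ 62

62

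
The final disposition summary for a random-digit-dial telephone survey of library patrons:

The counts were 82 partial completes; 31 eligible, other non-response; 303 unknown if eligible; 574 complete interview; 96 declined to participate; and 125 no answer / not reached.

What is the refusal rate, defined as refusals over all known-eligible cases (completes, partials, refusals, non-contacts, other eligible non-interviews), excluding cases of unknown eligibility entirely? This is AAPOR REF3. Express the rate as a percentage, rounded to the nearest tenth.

10.6%

Top = 96
Base = 574 + 82 + 96 + 125 + 31 = 908
REF3 = 96 / 908 = 0.1057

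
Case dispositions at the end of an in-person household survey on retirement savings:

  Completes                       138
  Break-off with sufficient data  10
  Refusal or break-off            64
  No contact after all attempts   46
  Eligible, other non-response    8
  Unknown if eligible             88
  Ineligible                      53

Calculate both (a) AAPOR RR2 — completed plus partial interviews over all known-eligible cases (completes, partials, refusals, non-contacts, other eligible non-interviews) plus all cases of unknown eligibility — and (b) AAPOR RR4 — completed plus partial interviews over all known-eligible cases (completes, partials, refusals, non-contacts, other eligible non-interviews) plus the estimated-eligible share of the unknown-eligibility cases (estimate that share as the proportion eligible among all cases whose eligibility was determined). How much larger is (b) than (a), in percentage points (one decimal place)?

Top: 138 + 10 = 148
Denominator: 138 + 10 + 64 + 46 + 8 + 88 = 354
RR2 = 148 / 354 = 0.4181
Determined eligible: 138 + 10 + 64 + 46 + 8 = 266
e = 266 / (266 + 53) = 266 / 319 = 0.8339
e × U: 0.8339 × 88 = 73.38
Denominator: 266 + 73.38 = 339.38
RR4 = 148 / 339.38 = 0.4361
Difference = 43.61 − 41.81 = 1.80 percentage points

1.8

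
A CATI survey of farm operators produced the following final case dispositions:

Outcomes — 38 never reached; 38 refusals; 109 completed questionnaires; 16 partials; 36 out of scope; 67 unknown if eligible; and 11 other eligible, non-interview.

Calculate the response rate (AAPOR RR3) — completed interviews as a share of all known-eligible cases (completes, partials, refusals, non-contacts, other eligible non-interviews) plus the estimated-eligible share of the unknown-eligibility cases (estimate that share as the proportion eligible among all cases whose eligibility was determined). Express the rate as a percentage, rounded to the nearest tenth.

Top: 109
Eligible (known): 109 + 16 + 38 + 38 + 11 = 212
e = 212 / (212 + 36) = 212 / 248 = 0.8548
Estimated eligible among unknowns: 0.8548 × 67 = 57.27
Denominator: 212 + 57.27 = 269.27
RR3 = 109 / 269.27 = 0.4048

40.5%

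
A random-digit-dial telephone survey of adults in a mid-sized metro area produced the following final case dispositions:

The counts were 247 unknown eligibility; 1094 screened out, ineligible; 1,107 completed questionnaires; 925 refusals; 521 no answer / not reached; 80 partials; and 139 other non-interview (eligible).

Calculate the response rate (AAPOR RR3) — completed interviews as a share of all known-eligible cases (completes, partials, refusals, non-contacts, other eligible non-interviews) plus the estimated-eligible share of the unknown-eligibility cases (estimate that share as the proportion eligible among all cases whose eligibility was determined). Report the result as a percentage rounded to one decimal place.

Num → 1107
Known eligible → 1107 + 80 + 925 + 521 + 139 = 2772
e = 2772 / (2772 + 1094) = 2772 / 3866 = 0.7170
Estimated eligible among unknowns → 0.7170 × 247 = 177.10
Denom → 2772 + 177.10 = 2949.10
RR3 = 1107 / 2949.10 = 0.3754

37.5%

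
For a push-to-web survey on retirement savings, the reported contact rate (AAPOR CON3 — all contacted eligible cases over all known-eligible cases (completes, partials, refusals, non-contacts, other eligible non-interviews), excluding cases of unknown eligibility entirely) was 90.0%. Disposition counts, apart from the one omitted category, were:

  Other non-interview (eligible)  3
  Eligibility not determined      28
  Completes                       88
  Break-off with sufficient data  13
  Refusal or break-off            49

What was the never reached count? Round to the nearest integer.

17

Numerator = 88 + 13 + 49 + 3 = 153
CON3 = 153 / D = 0.900
D = 153 / 0.900 = 170.0
Rest of base = 153
never reached = 170.0 − 153 ≈ 17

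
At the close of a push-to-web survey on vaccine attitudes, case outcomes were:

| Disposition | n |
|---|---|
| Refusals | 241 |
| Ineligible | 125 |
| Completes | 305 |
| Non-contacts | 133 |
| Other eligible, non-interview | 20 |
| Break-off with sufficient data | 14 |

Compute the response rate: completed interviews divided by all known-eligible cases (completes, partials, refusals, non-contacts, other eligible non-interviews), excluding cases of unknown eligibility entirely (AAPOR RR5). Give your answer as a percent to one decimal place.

42.8%

Num: 305
Base: 305 + 14 + 241 + 133 + 20 = 713
RR5 = 305 / 713 = 0.4278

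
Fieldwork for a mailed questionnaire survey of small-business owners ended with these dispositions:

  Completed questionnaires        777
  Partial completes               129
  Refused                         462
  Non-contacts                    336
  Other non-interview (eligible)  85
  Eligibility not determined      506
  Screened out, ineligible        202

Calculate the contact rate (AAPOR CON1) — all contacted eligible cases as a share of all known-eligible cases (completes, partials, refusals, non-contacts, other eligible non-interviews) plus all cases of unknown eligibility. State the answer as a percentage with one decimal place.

63.3%

Numerator: 777 + 129 + 462 + 85 = 1453
Denom: 777 + 129 + 462 + 336 + 85 + 506 = 2295
CON1 = 1453 / 2295 = 0.6331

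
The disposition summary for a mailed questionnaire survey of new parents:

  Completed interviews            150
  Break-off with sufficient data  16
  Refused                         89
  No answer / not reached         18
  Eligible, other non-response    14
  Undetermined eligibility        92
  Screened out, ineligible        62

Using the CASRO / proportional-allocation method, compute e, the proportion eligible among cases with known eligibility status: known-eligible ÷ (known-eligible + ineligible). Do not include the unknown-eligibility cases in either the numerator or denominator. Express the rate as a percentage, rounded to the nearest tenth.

82.2%

Determined eligible = 150 + 16 + 89 + 18 + 14 = 287
e = 287 / (287 + 62) = 287 / 349 = 0.8223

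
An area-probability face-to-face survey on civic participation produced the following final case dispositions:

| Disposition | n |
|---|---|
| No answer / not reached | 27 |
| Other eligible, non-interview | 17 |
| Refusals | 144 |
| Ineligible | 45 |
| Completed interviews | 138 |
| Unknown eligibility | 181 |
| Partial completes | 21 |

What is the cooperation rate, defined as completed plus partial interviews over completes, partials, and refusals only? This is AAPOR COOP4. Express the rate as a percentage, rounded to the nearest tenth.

Top: 138 + 21 = 159
Denom: 138 + 21 + 144 = 303
COOP4 = 159 / 303 = 0.5248

52.5%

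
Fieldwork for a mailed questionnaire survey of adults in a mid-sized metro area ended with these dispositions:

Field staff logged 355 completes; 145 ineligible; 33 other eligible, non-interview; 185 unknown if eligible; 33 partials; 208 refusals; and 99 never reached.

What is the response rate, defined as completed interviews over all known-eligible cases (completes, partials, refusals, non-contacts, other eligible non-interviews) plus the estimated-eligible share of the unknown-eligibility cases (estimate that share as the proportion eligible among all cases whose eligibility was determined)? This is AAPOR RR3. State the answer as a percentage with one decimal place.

Num = 355
Known eligible = 355 + 33 + 208 + 99 + 33 = 728
e = 728 / (728 + 145) = 728 / 873 = 0.8339
Eligible share of unknowns = 0.8339 × 185 = 154.27
Base = 728 + 154.27 = 882.27
RR3 = 355 / 882.27 = 0.4024

40.2%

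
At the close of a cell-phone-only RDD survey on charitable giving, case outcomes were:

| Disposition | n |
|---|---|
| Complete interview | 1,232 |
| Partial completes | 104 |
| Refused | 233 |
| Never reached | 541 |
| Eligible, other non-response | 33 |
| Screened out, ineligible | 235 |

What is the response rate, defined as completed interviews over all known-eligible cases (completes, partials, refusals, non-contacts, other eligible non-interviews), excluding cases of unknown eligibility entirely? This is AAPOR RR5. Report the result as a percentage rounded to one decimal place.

Top: 1232
Base: 1232 + 104 + 233 + 541 + 33 = 2143
RR5 = 1232 / 2143 = 0.5749

57.5%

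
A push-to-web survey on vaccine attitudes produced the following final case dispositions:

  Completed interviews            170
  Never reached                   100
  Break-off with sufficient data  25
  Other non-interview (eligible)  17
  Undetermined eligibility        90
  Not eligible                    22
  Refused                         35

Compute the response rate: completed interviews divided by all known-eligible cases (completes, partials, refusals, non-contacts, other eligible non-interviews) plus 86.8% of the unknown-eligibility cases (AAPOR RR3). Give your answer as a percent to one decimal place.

40.0%

Num = 170
Determined eligible = 170 + 25 + 35 + 100 + 17 = 347
Eligible share of unknowns = 0.8680 × 90 = 78.12
Denom = 347 + 78.12 = 425.12
RR3 = 170 / 425.12 = 0.3999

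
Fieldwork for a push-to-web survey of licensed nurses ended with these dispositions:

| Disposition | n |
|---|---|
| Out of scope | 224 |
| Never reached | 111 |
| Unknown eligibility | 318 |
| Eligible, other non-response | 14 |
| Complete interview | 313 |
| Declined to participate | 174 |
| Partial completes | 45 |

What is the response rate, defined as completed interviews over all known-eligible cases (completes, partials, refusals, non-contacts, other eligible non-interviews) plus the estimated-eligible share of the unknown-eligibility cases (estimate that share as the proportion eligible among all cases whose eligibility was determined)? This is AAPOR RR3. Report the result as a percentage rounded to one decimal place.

Num = 313
Known eligible = 313 + 45 + 174 + 111 + 14 = 657
e = 657 / (657 + 224) = 657 / 881 = 0.7457
Eligible share of unknowns = 0.7457 × 318 = 237.13
Denominator = 657 + 237.13 = 894.13
RR3 = 313 / 894.13 = 0.3501

35.0%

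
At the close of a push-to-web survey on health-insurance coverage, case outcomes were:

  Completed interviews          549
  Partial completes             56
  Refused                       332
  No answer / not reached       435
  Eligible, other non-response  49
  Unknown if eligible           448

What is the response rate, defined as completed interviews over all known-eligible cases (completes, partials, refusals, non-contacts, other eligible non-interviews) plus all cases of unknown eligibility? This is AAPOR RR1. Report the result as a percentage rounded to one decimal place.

29.4%

Num → 549
Denominator → 549 + 56 + 332 + 435 + 49 + 448 = 1869
RR1 = 549 / 1869 = 0.2937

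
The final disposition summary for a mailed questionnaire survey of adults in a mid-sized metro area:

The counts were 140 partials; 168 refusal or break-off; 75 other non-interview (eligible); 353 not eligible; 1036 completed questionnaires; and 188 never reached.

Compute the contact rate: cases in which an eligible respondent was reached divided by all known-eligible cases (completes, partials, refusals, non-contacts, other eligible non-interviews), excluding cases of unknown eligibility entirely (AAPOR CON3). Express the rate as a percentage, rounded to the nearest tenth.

88.3%

Numerator: 1036 + 140 + 168 + 75 = 1419
Denom: 1036 + 140 + 168 + 188 + 75 = 1607
CON3 = 1419 / 1607 = 0.8830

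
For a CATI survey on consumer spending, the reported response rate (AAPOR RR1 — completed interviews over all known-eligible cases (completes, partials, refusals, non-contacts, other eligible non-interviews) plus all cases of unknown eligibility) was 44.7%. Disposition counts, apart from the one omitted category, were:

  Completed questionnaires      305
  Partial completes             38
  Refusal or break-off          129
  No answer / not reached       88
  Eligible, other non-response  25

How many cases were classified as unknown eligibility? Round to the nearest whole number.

97

RR1 = 305 / D = 0.447
D = 305 / 0.447 = 682.3
Remaining denominator categories sum to 585
unknown eligibility = 682.3 − 585 ≈ 97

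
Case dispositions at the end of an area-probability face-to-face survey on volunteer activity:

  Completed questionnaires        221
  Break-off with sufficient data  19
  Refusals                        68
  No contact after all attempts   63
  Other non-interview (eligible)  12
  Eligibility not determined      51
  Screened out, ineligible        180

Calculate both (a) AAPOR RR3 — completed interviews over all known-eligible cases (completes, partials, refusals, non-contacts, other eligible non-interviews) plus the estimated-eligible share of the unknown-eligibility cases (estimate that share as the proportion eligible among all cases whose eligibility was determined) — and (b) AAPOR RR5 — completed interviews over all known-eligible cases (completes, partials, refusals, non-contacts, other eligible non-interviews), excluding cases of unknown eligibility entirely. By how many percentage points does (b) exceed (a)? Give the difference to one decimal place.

Num → 221
Eligible (known) → 221 + 19 + 68 + 63 + 12 = 383
e = 383 / (383 + 180) = 383 / 563 = 0.6803
Estimated eligible among unknowns → 0.6803 × 51 = 34.70
Denominator → 383 + 34.70 = 417.70
RR3 = 221 / 417.70 = 0.5291
Denominator → 221 + 19 + 68 + 63 + 12 = 383
RR5 = 221 / 383 = 0.5770
Difference = 57.70 − 52.91 = 4.79 percentage points

4.8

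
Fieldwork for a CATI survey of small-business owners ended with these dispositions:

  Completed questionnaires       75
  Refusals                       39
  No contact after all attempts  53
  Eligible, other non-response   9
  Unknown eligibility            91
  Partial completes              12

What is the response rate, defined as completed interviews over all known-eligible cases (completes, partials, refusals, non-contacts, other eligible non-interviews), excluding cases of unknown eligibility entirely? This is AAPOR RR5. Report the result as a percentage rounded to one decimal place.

Num = 75
Denominator = 75 + 12 + 39 + 53 + 9 = 188
RR5 = 75 / 188 = 0.3989

39.9%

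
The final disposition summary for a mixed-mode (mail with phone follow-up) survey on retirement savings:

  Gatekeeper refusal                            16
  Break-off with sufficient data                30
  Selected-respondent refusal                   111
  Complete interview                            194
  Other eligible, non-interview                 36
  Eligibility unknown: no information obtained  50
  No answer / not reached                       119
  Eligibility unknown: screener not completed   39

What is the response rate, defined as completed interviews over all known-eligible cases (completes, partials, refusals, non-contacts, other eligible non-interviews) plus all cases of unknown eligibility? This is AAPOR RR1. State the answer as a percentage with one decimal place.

Refused = 16 + 111 = 127
Undetermined eligibility = 39 + 50 = 89
Numerator = 194
Denom = 194 + 30 + 127 + 119 + 36 + 89 = 595
RR1 = 194 / 595 = 0.3261

32.6%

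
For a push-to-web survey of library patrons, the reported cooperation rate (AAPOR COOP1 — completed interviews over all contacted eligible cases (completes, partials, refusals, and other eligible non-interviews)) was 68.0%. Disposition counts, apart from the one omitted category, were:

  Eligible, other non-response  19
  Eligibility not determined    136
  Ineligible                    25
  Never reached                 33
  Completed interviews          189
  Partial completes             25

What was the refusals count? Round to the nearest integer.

45

COOP1 = 189 / D = 0.680
D = 189 / 0.680 = 277.9
Remaining denominator categories sum to 233
refusals = 277.9 − 233 ≈ 45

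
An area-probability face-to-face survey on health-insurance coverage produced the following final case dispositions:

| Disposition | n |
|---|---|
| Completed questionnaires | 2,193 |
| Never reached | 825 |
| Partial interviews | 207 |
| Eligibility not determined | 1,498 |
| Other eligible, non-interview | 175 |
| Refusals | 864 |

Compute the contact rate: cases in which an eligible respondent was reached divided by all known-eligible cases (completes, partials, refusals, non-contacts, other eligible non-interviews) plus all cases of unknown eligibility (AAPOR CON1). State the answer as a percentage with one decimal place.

59.7%

Numerator = 2193 + 207 + 864 + 175 = 3439
Base = 2193 + 207 + 864 + 825 + 175 + 1498 = 5762
CON1 = 3439 / 5762 = 0.5968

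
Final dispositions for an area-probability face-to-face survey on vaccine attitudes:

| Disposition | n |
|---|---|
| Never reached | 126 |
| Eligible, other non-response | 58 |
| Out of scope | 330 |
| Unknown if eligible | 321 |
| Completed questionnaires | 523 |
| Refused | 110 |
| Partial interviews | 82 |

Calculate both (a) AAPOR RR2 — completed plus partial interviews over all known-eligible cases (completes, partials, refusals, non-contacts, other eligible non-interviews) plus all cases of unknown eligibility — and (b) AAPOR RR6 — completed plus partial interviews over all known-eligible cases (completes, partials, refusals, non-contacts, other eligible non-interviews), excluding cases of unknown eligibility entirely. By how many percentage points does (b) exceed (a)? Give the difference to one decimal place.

Top = 523 + 82 = 605
Denominator = 523 + 82 + 110 + 126 + 58 + 321 = 1220
RR2 = 605 / 1220 = 0.4959
Denominator = 523 + 82 + 110 + 126 + 58 = 899
RR6 = 605 / 899 = 0.6730
Difference = 67.30 − 49.59 = 17.71 percentage points

17.7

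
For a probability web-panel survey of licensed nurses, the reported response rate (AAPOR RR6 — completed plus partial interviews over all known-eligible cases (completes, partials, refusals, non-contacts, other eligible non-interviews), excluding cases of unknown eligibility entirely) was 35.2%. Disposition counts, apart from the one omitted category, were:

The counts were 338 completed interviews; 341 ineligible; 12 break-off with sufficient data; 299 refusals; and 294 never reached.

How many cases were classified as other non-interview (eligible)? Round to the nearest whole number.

51

Numerator = 338 + 12 = 350
RR6 = 350 / D = 0.352
D = 350 / 0.352 = 994.3
Rest of base = 943
other non-interview (eligible) = 994.3 − 943 ≈ 51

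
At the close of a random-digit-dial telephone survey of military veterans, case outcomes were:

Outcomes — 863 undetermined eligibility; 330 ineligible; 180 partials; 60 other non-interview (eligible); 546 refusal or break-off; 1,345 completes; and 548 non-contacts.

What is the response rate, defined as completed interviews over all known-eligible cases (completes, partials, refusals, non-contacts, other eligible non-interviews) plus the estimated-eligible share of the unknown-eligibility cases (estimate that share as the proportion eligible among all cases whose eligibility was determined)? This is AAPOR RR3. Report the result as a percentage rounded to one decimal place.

Top: 1345
Determined eligible: 1345 + 180 + 546 + 548 + 60 = 2679
e = 2679 / (2679 + 330) = 2679 / 3009 = 0.8903
e × U: 0.8903 × 863 = 768.33
Denominator: 2679 + 768.33 = 3447.33
RR3 = 1345 / 3447.33 = 0.3902

39.0%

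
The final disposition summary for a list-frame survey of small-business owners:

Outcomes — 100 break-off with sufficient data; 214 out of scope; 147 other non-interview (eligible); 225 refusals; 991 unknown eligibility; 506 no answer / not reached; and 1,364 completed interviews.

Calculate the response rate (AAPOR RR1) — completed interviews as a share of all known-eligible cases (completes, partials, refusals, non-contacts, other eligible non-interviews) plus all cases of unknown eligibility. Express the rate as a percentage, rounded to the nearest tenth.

Top = 1364
Denom = 1364 + 100 + 225 + 506 + 147 + 991 = 3333
RR1 = 1364 / 3333 = 0.4092

40.9%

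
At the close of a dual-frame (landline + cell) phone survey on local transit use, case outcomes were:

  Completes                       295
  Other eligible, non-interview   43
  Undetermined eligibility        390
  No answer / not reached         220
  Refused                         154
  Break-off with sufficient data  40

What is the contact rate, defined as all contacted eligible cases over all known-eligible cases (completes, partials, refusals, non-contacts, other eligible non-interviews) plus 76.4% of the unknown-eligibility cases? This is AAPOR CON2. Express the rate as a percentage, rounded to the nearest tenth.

50.7%

Top: 295 + 40 + 154 + 43 = 532
Eligible (known): 295 + 40 + 154 + 220 + 43 = 752
Estimated eligible among unknowns: 0.7640 × 390 = 297.96
Denominator: 752 + 297.96 = 1049.96
CON2 = 532 / 1049.96 = 0.5067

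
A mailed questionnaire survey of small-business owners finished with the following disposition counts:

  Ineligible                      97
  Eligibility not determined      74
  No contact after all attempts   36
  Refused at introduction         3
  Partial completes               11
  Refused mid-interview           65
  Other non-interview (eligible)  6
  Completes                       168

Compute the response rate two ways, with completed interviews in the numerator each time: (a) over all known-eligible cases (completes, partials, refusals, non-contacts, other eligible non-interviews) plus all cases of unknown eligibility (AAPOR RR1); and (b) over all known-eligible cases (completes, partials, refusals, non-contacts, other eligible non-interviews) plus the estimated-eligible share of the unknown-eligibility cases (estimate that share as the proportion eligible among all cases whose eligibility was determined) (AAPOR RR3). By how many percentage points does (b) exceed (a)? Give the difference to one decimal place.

Refusals = 3 + 65 = 68
Numerator → 168
Denom → 168 + 11 + 68 + 36 + 6 + 74 = 363
RR1 = 168 / 363 = 0.4628
Determined eligible → 168 + 11 + 68 + 36 + 6 = 289
e = 289 / (289 + 97) = 289 / 386 = 0.7487
e × U → 0.7487 × 74 = 55.40
Denom → 289 + 55.40 = 344.40
RR3 = 168 / 344.40 = 0.4878
Difference = 48.78 − 46.28 = 2.50 percentage points

2.5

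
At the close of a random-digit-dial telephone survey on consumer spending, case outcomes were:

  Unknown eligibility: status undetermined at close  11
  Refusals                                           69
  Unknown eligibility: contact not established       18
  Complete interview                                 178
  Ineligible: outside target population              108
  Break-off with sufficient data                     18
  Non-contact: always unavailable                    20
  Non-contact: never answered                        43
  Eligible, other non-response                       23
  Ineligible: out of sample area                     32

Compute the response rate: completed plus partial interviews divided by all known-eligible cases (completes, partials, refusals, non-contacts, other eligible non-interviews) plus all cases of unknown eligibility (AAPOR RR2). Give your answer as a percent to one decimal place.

Non-contacts = 43 + 20 = 63
Eligibility not determined = 18 + 11 = 29
Screened out, ineligible = 108 + 32 = 140
Numerator: 178 + 18 = 196
Base: 178 + 18 + 69 + 63 + 23 + 29 = 380
RR2 = 196 / 380 = 0.5158

51.6%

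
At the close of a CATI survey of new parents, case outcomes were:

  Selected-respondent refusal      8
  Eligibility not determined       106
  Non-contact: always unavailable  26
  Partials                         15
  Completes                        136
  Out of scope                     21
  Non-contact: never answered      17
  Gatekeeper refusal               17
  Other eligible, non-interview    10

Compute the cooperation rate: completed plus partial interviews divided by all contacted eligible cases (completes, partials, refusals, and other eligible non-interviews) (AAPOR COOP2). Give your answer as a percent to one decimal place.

81.2%

Refused = 17 + 8 = 25
Never reached = 17 + 26 = 43
Numerator: 136 + 15 = 151
Denominator: 136 + 15 + 25 + 10 = 186
COOP2 = 151 / 186 = 0.8118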